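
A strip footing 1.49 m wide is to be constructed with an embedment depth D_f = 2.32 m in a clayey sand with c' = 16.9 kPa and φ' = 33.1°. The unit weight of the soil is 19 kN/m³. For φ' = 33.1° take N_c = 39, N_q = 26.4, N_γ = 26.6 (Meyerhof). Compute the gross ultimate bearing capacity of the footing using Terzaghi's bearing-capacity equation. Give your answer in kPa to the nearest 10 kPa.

Effective surcharge at the founding depth q = γ·D_f = 19 × 2.32 = 44.08 kPa.
q_ult = c·N_c + q·N_q + 0.5·γ·B·N_γ
     = 16.9 × 39 + 44.08 × 26.4 + 0.5 × 19 × 1.49 × 26.6
     = 659.1 + 1163.7 + 376.52 = 2199.3 kPa.

q_ult ≈ 2200 kPa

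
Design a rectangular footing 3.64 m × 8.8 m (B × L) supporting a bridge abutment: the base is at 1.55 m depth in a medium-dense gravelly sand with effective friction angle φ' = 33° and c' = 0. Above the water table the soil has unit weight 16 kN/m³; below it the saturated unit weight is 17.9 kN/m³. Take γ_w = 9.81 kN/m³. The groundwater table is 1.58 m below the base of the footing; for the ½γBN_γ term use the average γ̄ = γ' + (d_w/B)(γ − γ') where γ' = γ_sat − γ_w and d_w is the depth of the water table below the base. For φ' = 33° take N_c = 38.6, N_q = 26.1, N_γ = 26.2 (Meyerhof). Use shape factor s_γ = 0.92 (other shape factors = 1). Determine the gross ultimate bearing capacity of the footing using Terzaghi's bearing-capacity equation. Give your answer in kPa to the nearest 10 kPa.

Overburden at base level: q = 16 × 1.55 = 24.8 kPa.
The water table is 1.58 m below the base (< B = 3.64 m), so the ½γBN_γ term uses γ̄ = γ' + (d_w/B)(γ − γ') = 8.09 + (1.58/3.64)(16 − 8.09) = 11.523 kN/m³.
Surcharge term q·N_q = 24.8 × 26.1 = 647.28 kPa; self-weight term 0.5·γ·B·N_γ·s_γ = 0.5 × 11.523 × 3.64 × 26.2 × 0.92 = 505.53 kPa.
q_ult = 647.28 + 505.53 = 1152.8 kPa.

q_ult ≈ 1150 kPa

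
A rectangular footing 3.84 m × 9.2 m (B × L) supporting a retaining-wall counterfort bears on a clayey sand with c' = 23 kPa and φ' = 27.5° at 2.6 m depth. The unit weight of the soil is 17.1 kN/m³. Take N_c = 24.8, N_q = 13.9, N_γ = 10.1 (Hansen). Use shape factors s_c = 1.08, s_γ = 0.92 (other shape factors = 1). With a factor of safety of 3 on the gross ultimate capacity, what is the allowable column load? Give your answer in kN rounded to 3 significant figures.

Overburden at base level: q = 17.1 × 2.6 = 44.46 kPa.
Cohesion term c·N_c·s_c = 23 × 24.8 × 1.08 = 616.03 kPa; surcharge term q·N_q = 44.46 × 13.9 = 617.99 kPa; self-weight term 0.5·γ·B·N_γ·s_γ = 0.5 × 17.1 × 3.84 × 10.1 × 0.92 = 305.07 kPa.
q_ult = 616.03 + 617.99 + 305.07 = 1539.1 kPa.
Gross allowable pressure q_all = 1539.1 / 3 = 513.03 kPa.
Footing area = 35.328 m², so allowable column load = 513.03 × 35.328 = 18124 kN.

P_all ≈ 18100 kN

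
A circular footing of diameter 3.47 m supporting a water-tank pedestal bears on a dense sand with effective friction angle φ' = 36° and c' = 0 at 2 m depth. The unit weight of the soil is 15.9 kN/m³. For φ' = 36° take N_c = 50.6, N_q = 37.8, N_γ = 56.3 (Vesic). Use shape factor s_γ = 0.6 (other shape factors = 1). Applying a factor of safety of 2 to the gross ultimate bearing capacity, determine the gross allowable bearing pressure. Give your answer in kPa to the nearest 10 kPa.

q_all ≈ 1070 kPa

q = γ·D_f = 15.9 × 2 = 31.8 kPa.
q·N_q = 31.8 × 37.8 = 1202 kPa
0.5·γ·B·N_γ·s_γ = 0.5 × 15.9 × 3.47 × 56.3 × 0.6 = 931.87 kPa
q_ult = 1202 + 931.87 = 2133.9 kPa.
q_all = q_ult / FS = 2133.9 / 2 = 1067 kPa.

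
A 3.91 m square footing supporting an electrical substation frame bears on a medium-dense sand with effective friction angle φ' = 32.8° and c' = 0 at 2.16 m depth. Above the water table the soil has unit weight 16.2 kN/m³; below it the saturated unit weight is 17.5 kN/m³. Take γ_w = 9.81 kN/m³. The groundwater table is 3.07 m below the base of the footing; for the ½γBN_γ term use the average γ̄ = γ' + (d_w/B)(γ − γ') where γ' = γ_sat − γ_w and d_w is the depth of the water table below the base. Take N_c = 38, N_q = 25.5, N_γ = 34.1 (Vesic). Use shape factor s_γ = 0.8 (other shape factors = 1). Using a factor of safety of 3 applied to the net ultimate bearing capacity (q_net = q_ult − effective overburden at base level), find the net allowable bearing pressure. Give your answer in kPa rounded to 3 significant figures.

Overburden at base level: q = 16.2 × 2.16 = 34.992 kPa.
The water table is 3.07 m below the base (< B = 3.91 m), so the ½γBN_γ term uses γ̄ = γ' + (d_w/B)(γ − γ') = 7.69 + (3.07/3.91)(16.2 − 7.69) = 14.372 kN/m³.
Surcharge term q·N_q = 34.992 × 25.5 = 892.3 kPa; self-weight term 0.5·γ·B·N_γ·s_γ = 0.5 × 14.372 × 3.91 × 34.1 × 0.8 = 766.48 kPa.
q_ult = 892.3 + 766.48 = 1658.8 kPa.
Net ultimate: q_net = 1658.8 − 34.992 = 1623.8 kPa.
q_all(net) = 1623.8 / 3 = 541.26 kPa.

q_all(net) ≈ 541 kPa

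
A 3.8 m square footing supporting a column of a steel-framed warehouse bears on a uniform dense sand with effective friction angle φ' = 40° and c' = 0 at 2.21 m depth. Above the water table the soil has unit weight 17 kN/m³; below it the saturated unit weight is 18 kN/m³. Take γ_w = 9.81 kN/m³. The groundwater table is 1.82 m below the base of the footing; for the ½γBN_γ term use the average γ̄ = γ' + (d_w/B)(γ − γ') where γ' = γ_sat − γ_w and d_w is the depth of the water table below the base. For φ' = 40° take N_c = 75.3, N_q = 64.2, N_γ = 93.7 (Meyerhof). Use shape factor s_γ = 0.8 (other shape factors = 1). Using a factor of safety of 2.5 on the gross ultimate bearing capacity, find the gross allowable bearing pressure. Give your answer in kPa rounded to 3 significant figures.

q_all ≈ 1670 kPa

Effective surcharge at the founding depth q = γ·D_f = 17 × 2.21 = 37.57 kPa.
With d_w = 1.82 m < B, γ̄ = 8.19 + (1.82/3.8) × (17 − 8.19) = 12.41 kN/m³.
q_ult = q·N_q + 0.5·γ·B·N_γ·s_γ
     = 37.57 × 64.2 + 0.5 × 12.41 × 3.8 × 93.7 × 0.8
     = 2412 + 1767.4 = 4179.4 kPa.
q_all = 4179.4 / 2.5 = 1671.8 kPa.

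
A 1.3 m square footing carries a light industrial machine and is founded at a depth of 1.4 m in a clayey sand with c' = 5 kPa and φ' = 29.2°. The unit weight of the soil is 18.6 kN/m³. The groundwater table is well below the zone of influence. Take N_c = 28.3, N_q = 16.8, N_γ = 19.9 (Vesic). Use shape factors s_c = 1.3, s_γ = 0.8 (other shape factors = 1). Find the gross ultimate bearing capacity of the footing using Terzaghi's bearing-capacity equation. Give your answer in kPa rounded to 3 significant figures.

q_ult ≈ 814 kPa

Effective surcharge at the founding depth q = γ·D_f = 18.6 × 1.4 = 26.04 kPa.
q_ult = c·N_c·s_c + q·N_q + 0.5·γ·B·N_γ·s_γ
     = 5 × 28.3 × 1.3 + 26.04 × 16.8 + 0.5 × 18.6 × 1.3 × 19.9 × 0.8
     = 183.95 + 437.47 + 192.47 = 813.89 kPa.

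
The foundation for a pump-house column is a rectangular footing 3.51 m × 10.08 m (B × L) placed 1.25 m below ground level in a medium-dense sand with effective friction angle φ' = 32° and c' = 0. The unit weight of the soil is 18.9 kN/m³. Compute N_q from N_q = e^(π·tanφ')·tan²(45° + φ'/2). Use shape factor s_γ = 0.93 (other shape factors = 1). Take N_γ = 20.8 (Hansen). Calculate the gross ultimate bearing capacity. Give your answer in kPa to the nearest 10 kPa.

tan32° = 0.6249, so N_q = e^(π×0.6249)·tan²(61°) = 7.121 × 3.255 = 23.18.
Effective surcharge at the founding depth q = γ·D_f = 18.9 × 1.25 = 23.625 kPa.
q_ult = q·N_q + 0.5·γ·B·N_γ·s_γ
     = 23.625 × 23.177 + 0.5 × 18.9 × 3.51 × 20.8 × 0.93
     = 547.55 + 641.63 = 1189.2 kPa.

q_ult ≈ 1190 kPa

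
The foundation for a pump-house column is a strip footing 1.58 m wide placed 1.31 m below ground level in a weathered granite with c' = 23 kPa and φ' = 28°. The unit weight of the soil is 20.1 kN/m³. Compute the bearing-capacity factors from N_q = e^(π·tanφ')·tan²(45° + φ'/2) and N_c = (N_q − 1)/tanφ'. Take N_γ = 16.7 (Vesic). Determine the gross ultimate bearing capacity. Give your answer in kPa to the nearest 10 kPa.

tan28° = 0.5317, so N_q = e^(π×0.5317)·tan²(59°) = 5.314 × 2.77 = 14.72.
N_c = (14.72 − 1)/tan28° = 25.8.
q = γ·D_f = 20.1 × 1.31 = 26.331 kPa.
c·N_c = 23 × 25.803 = 593.48 kPa
q·N_q = 26.331 × 14.72 = 387.59 kPa
0.5·γ·B·N_γ = 0.5 × 20.1 × 1.58 × 16.7 = 265.18 kPa
q_ult = 593.48 + 387.59 + 265.18 = 1246.2 kPa.

q_ult ≈ 1250 kPa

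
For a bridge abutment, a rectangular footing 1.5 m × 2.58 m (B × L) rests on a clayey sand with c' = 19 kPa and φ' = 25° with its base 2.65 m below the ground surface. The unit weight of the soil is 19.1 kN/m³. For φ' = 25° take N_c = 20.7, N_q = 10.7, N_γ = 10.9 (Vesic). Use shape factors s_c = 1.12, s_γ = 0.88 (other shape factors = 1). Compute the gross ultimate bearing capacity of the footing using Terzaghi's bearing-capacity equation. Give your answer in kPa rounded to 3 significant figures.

Effective surcharge at the founding depth q = γ·D_f = 19.1 × 2.65 = 50.615 kPa.
q_ult = c·N_c·s_c + q·N_q + 0.5·γ·B·N_γ·s_γ
     = 19 × 20.7 × 1.12 + 50.615 × 10.7 + 0.5 × 19.1 × 1.5 × 10.9 × 0.88
     = 440.5 + 541.58 + 137.41 = 1119.5 kPa.

q_ult ≈ 1120 kPa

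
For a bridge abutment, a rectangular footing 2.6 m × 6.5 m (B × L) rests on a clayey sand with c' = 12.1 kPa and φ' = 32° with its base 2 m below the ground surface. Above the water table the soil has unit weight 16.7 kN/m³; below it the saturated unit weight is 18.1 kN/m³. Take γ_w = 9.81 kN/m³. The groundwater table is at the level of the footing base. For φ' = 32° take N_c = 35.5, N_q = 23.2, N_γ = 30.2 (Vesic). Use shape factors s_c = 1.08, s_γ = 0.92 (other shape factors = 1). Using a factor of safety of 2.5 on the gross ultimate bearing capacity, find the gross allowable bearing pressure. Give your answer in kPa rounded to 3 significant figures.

q = γ·D_f = 16.7 × 2 = 33.4 kPa.
For the ½γBN_γ term take γ' = 18.1 − 9.81 = 8.29 kN/m³ (soil below base is submerged).
c·N_c·s_c = 12.1 × 35.5 × 1.08 = 463.91 kPa
q·N_q = 33.4 × 23.2 = 774.88 kPa
0.5·γ·B·N_γ·s_γ = 0.5 × 8.29 × 2.6 × 30.2 × 0.92 = 299.43 kPa
q_ult = 463.91 + 774.88 + 299.43 = 1538.2 kPa.
q_all = 1538.2 / 2.5 = 615.29 kPa.

q_all ≈ 615 kPa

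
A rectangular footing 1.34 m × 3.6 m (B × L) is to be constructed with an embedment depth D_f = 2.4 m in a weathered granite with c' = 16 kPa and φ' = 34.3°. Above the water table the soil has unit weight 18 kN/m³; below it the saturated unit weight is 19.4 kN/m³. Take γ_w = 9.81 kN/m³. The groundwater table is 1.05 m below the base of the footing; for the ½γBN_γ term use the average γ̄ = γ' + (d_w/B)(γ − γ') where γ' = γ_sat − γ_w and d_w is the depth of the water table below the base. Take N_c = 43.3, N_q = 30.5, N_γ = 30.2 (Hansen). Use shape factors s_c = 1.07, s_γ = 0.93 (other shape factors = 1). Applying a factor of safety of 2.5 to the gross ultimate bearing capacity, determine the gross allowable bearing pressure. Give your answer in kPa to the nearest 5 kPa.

q_all ≈ 945 kPa

Overburden at base level: q = 18 × 2.4 = 43.2 kPa.
The water table is 1.05 m below the base (< B = 1.34 m), so the ½γBN_γ term uses γ̄ = γ' + (d_w/B)(γ − γ') = 9.59 + (1.05/1.34)(18 − 9.59) = 16.18 kN/m³.
Cohesion term c·N_c·s_c = 16 × 43.3 × 1.07 = 741.3 kPa; surcharge term q·N_q = 43.2 × 30.5 = 1317.6 kPa; self-weight term 0.5·γ·B·N_γ·s_γ = 0.5 × 16.18 × 1.34 × 30.2 × 0.93 = 304.47 kPa.
q_ult = 741.3 + 1317.6 + 304.47 = 2363.4 kPa.
q_all = q_ult / FS = 2363.4 / 2.5 = 945.35 kPa.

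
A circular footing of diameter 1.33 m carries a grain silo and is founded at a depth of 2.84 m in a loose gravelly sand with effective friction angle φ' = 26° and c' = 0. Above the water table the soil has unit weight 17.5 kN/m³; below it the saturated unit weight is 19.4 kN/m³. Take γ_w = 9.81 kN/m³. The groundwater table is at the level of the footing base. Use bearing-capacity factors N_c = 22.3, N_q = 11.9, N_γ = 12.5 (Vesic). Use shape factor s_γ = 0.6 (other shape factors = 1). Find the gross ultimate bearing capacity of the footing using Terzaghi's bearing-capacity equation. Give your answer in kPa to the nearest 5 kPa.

q_ult ≈ 640 kPa

q = γ·D_f = 17.5 × 2.84 = 49.7 kPa.
For the ½γBN_γ term take γ' = 19.4 − 9.81 = 9.59 kN/m³ (soil below base is submerged).
q·N_q = 49.7 × 11.9 = 591.43 kPa
0.5·γ·B·N_γ·s_γ = 0.5 × 9.59 × 1.33 × 12.5 × 0.6 = 47.83 kPa
q_ult = 591.43 + 47.83 = 639.26 kPa.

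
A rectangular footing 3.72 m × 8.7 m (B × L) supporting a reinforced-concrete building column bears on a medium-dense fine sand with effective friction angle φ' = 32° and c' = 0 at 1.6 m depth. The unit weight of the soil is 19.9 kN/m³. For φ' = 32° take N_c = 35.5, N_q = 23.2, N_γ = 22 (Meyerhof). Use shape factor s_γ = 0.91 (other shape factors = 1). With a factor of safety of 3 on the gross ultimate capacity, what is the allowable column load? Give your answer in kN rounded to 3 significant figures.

Overburden at base level: q = 19.9 × 1.6 = 31.84 kPa.
Surcharge term q·N_q = 31.84 × 23.2 = 738.69 kPa; self-weight term 0.5·γ·B·N_γ·s_γ = 0.5 × 19.9 × 3.72 × 22 × 0.91 = 741.02 kPa.
q_ult = 738.69 + 741.02 = 1479.7 kPa.
Gross allowable pressure q_all = 1479.7 / 3 = 493.24 kPa.
Footing area = 32.364 m², so allowable column load = 493.24 × 32.364 = 15963 kN.

P_all ≈ 16000 kN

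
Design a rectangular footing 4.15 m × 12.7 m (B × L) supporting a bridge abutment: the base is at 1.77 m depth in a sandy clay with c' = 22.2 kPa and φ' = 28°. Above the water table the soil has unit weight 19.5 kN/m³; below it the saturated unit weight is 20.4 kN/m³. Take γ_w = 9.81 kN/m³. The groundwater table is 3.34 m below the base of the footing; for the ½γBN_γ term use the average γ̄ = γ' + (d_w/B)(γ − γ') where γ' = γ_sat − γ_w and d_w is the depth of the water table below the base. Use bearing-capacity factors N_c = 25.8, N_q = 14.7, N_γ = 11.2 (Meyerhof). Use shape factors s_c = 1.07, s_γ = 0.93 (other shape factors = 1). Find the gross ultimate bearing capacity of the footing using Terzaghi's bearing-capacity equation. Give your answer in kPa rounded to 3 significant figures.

q = γ·D_f = 19.5 × 1.77 = 34.515 kPa.
γ' = 10.59 kN/m³; averaging over the depth B below the base, γ̄ = γ' + (d_w/B)(γ − γ') = 17.761 kN/m³.
c·N_c·s_c = 22.2 × 25.8 × 1.07 = 612.85 kPa
q·N_q = 34.515 × 14.7 = 507.37 kPa
0.5·γ·B·N_γ·s_γ = 0.5 × 17.761 × 4.15 × 11.2 × 0.93 = 383.87 kPa
q_ult = 612.85 + 507.37 + 383.87 = 1504.1 kPa.

q_ult ≈ 1500 kPa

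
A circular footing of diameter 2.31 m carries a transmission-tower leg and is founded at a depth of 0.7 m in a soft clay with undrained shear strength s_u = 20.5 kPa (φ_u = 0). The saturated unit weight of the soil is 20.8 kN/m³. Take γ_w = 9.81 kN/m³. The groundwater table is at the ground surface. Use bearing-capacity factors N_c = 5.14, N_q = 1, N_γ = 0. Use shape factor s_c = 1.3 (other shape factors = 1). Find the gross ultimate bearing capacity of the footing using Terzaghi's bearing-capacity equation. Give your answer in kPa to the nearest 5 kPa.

q_ult ≈ 145 kPa

With the water table at the surface the whole profile is submerged: γ' = 20.8 − 9.81 = 10.99 kN/m³, so q = γ'·D_f = 7.693 kPa.
q_ult = c·N_c·s_c + q·N_q
     = 20.5 × 5.14 × 1.3 + 7.693 × 1
     = 136.98 + 7.693 = 144.67 kPa.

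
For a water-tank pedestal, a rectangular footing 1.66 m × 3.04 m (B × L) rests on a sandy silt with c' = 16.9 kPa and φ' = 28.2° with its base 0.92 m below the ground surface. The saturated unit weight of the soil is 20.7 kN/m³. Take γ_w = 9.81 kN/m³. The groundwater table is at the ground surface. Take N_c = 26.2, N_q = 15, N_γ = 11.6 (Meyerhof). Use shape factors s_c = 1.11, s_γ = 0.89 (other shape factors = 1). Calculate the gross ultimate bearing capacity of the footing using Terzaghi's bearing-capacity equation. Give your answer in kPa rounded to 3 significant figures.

q_ult ≈ 735 kPa

With the water table at the surface the whole profile is submerged: γ' = 20.7 − 9.81 = 10.89 kN/m³, so q = γ'·D_f = 10.019 kPa; the same γ' applies in the ½γBN_γ term.
q_ult = c·N_c·s_c + q·N_q + 0.5·γ·B·N_γ·s_γ
     = 16.9 × 26.2 × 1.11 + 10.019 × 15 + 0.5 × 10.89 × 1.66 × 11.6 × 0.89
     = 491.49 + 150.28 + 93.316 = 735.08 kPa.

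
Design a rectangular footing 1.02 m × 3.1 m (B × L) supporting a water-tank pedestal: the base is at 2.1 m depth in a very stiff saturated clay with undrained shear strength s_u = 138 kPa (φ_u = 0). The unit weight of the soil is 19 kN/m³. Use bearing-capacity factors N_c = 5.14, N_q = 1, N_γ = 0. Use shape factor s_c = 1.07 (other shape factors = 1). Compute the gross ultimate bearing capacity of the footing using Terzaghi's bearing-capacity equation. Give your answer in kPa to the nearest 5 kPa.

q = γ·D_f = 19 × 2.1 = 39.9 kPa.
c·N_c·s_c = 138 × 5.14 × 1.07 = 758.97 kPa
q·N_q = 39.9 × 1 = 39.9 kPa
q_ult = 758.97 + 39.9 = 798.87 kPa.

q_ult ≈ 800 kPa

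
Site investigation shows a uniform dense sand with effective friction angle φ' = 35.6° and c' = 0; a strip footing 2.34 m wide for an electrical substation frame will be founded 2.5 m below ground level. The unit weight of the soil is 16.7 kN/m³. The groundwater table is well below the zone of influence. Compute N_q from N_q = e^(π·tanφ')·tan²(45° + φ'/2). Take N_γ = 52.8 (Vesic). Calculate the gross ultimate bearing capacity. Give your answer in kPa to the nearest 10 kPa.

q_ult ≈ 2530 kPa

tan35.6° = 0.7159, so N_q = e^(π×0.7159)·tan²(62.8°) = 9.48 × 3.786 = 35.89.
Overburden at base level: q = 16.7 × 2.5 = 41.75 kPa.
Surcharge term q·N_q = 41.75 × 35.891 = 1498.5 kPa; self-weight term 0.5·γ·B·N_γ = 0.5 × 16.7 × 2.34 × 52.8 = 1031.7 kPa.
q_ult = 1498.5 + 1031.7 = 2530.1 kPa.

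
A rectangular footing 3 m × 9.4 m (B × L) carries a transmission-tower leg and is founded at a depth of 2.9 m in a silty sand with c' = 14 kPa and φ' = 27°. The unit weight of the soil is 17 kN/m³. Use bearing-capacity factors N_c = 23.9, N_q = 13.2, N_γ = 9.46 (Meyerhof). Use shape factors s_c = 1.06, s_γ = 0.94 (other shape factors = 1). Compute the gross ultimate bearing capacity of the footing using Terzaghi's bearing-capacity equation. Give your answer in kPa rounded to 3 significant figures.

q = γ·D_f = 17 × 2.9 = 49.3 kPa.
c·N_c·s_c = 14 × 23.9 × 1.06 = 354.68 kPa
q·N_q = 49.3 × 13.2 = 650.76 kPa
0.5·γ·B·N_γ·s_γ = 0.5 × 17 × 3 × 9.46 × 0.94 = 226.76 kPa
q_ult = 354.68 + 650.76 + 226.76 = 1232.2 kPa.

q_ult ≈ 1230 kPa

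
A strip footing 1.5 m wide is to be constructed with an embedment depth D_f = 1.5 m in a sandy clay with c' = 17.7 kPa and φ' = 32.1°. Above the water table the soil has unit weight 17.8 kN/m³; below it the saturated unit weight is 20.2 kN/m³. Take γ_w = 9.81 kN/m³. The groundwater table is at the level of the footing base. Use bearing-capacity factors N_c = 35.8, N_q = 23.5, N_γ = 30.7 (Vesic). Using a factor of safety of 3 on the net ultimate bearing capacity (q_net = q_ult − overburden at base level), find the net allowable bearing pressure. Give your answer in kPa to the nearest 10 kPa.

Overburden at base level: q = 17.8 × 1.5 = 26.7 kPa.
Below the base the soil is submerged, so the ½γBN_γ term uses γ' = 20.2 − 9.81 = 10.39 kN/m³.
Cohesion term c·N_c = 17.7 × 35.8 = 633.66 kPa; surcharge term q·N_q = 26.7 × 23.5 = 627.45 kPa; self-weight term 0.5·γ·B·N_γ = 0.5 × 10.39 × 1.5 × 30.7 = 239.23 kPa.
q_ult = 633.66 + 627.45 + 239.23 = 1500.3 kPa.
q_net = 1500.3 − 26.7 = 1473.6 kPa.
q_all(net) = 1473.6 / 3 = 491.21 kPa.

q_all(net) ≈ 490 kPa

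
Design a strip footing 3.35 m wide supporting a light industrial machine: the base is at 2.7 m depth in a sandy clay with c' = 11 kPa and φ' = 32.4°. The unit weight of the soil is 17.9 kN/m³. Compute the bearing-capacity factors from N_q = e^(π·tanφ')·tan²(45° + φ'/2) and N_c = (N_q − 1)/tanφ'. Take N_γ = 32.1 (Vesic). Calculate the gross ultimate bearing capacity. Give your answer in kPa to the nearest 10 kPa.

tan32.4° = 0.6346, so N_q = e^(π×0.6346)·tan²(61.2°) = 7.343 × 3.309 = 24.3.
N_c = (24.3 − 1)/tan32.4° = 36.71.
Effective surcharge at the founding depth q = γ·D_f = 17.9 × 2.7 = 48.33 kPa.
q_ult = c·N_c + q·N_q + 0.5·γ·B·N_γ
     = 11 × 36.707 + 48.33 × 24.295 + 0.5 × 17.9 × 3.35 × 32.1
     = 403.78 + 1174.2 + 962.44 = 2540.4 kPa.

q_ult ≈ 2540 kPa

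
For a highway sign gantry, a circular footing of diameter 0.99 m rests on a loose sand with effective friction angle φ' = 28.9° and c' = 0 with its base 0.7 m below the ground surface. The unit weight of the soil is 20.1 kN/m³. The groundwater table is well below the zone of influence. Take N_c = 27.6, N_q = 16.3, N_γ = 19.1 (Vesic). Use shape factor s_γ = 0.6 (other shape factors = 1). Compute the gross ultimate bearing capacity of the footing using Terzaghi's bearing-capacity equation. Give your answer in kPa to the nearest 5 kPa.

q_ult ≈ 345 kPa

q = γ·D_f = 20.1 × 0.7 = 14.07 kPa.
q·N_q = 14.07 × 16.3 = 229.34 kPa
0.5·γ·B·N_γ·s_γ = 0.5 × 20.1 × 0.99 × 19.1 × 0.6 = 114.02 kPa
q_ult = 229.34 + 114.02 = 343.36 kPa.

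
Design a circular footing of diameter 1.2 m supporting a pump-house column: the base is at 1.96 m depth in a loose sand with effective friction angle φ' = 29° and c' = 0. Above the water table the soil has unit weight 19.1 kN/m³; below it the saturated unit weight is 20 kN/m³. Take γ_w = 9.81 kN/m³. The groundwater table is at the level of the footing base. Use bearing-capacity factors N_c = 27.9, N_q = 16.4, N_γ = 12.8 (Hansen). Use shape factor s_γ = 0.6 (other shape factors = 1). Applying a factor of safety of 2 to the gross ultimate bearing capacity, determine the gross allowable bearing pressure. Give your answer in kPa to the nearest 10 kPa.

q_all ≈ 330 kPa

q = γ·D_f = 19.1 × 1.96 = 37.436 kPa.
For the ½γBN_γ term take γ' = 20 − 9.81 = 10.19 kN/m³ (soil below base is submerged).
q·N_q = 37.436 × 16.4 = 613.95 kPa
0.5·γ·B·N_γ·s_γ = 0.5 × 10.19 × 1.2 × 12.8 × 0.6 = 46.956 kPa
q_ult = 613.95 + 46.956 = 660.91 kPa.
q_all = q_ult / FS = 660.91 / 2 = 330.45 kPa.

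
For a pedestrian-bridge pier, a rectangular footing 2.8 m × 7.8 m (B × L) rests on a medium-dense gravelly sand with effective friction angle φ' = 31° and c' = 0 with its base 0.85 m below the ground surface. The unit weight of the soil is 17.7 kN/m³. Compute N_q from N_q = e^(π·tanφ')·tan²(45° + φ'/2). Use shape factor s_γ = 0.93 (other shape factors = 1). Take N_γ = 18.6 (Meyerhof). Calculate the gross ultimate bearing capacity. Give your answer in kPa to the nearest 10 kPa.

tan31° = 0.6009, so N_q = e^(π×0.6009)·tan²(60.5°) = 6.604 × 3.124 = 20.63.
q = γ·D_f = 17.7 × 0.85 = 15.045 kPa.
q·N_q = 15.045 × 20.631 = 310.39 kPa
0.5·γ·B·N_γ·s_γ = 0.5 × 17.7 × 2.8 × 18.6 × 0.93 = 428.64 kPa
q_ult = 310.39 + 428.64 = 739.03 kPa.

q_ult ≈ 740 kPa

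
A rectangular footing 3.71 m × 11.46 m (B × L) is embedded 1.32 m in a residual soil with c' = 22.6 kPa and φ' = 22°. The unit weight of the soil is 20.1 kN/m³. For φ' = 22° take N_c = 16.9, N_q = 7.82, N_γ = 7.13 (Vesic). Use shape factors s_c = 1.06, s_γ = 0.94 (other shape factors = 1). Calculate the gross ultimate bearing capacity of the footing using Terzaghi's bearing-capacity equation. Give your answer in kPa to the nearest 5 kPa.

q_ult ≈ 860 kPa

Overburden at base level: q = 20.1 × 1.32 = 26.532 kPa.
Cohesion term c·N_c·s_c = 22.6 × 16.9 × 1.06 = 404.86 kPa; surcharge term q·N_q = 26.532 × 7.82 = 207.48 kPa; self-weight term 0.5·γ·B·N_γ·s_γ = 0.5 × 20.1 × 3.71 × 7.13 × 0.94 = 249.89 kPa.
q_ult = 404.86 + 207.48 + 249.89 = 862.23 kPa.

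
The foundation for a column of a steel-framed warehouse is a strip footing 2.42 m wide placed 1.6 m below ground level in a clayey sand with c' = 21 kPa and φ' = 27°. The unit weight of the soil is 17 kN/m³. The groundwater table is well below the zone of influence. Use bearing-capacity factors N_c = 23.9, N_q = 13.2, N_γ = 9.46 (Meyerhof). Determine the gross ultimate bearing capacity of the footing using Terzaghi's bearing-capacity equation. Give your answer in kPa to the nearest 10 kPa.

Effective surcharge at the founding depth q = γ·D_f = 17 × 1.6 = 27.2 kPa.
q_ult = c·N_c + q·N_q + 0.5·γ·B·N_γ
     = 21 × 23.9 + 27.2 × 13.2 + 0.5 × 17 × 2.42 × 9.46
     = 501.9 + 359.04 + 194.59 = 1055.5 kPa.

q_ult ≈ 1060 kPa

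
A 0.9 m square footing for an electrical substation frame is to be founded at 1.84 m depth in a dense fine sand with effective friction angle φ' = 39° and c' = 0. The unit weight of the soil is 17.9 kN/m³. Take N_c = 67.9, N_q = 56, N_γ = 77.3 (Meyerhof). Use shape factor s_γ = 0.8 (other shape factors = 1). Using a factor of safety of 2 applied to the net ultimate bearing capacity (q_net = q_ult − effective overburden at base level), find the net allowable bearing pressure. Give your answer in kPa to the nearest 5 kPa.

q_all(net) ≈ 1155 kPa

Overburden at base level: q = 17.9 × 1.84 = 32.936 kPa.
Surcharge term q·N_q = 32.936 × 56 = 1844.4 kPa; self-weight term 0.5·γ·B·N_γ·s_γ = 0.5 × 17.9 × 0.9 × 77.3 × 0.8 = 498.12 kPa.
q_ult = 1844.4 + 498.12 = 2342.5 kPa.
Net ultimate: q_net = 2342.5 − 32.936 = 2309.6 kPa.
q_all(net) = 2309.6 / 2 = 1154.8 kPa.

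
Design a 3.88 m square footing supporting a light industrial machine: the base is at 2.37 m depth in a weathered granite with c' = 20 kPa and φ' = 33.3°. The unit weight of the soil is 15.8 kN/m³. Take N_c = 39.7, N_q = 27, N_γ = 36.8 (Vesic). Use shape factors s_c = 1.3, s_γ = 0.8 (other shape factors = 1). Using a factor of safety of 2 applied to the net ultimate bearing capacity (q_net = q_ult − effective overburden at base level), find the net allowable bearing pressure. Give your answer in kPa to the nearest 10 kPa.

q_all(net) ≈ 1450 kPa

Effective surcharge at the founding depth q = γ·D_f = 15.8 × 2.37 = 37.446 kPa.
q_ult = c·N_c·s_c + q·N_q + 0.5·γ·B·N_γ·s_γ
     = 20 × 39.7 × 1.3 + 37.446 × 27 + 0.5 × 15.8 × 3.88 × 36.8 × 0.8
     = 1032.2 + 1011 + 902.39 = 2945.6 kPa.
Net ultimate: q_net = 2945.6 − 37.446 = 2908.2 kPa.
q_all(net) = 2908.2 / 2 = 1454.1 kPa.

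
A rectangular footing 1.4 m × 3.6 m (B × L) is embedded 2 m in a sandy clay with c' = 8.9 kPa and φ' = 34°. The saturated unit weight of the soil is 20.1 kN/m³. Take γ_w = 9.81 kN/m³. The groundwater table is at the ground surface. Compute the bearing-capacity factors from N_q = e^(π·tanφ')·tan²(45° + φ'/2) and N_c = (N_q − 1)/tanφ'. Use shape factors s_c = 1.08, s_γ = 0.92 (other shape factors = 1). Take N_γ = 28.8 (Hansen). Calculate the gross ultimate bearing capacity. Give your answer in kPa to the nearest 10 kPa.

q_ult ≈ 1200 kPa

tan34° = 0.6745, so N_q = e^(π×0.6745)·tan²(62°) = 8.323 × 3.537 = 29.44.
N_c = (29.44 − 1)/tan34° = 42.16.
γ' = 20.1 − 9.81 = 10.29 kN/m³ (submerged throughout). q = 10.29 × 2 = 20.58 kPa; the same γ' applies in the ½γBN_γ term.
c·N_c·s_c = 8.9 × 42.164 × 1.08 = 405.28 kPa
q·N_q = 20.58 × 29.44 = 605.87 kPa
0.5·γ·B·N_γ·s_γ = 0.5 × 10.29 × 1.4 × 28.8 × 0.92 = 190.85 kPa
q_ult = 405.28 + 605.87 + 190.85 = 1202 kPa.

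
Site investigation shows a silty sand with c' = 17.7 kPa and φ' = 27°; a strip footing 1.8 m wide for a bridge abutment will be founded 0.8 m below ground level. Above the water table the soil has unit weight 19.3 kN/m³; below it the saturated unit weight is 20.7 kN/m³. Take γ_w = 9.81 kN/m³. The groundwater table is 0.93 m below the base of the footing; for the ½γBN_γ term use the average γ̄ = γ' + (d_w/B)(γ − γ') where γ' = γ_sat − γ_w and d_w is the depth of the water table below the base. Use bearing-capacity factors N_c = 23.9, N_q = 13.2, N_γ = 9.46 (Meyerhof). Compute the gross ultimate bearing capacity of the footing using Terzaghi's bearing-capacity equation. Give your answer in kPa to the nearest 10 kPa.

Overburden at base level: q = 19.3 × 0.8 = 15.44 kPa.
The water table is 0.93 m below the base (< B = 1.8 m), so the ½γBN_γ term uses γ̄ = γ' + (d_w/B)(γ − γ') = 10.89 + (0.93/1.8)(19.3 − 10.89) = 15.235 kN/m³.
Cohesion term c·N_c = 17.7 × 23.9 = 423.03 kPa; surcharge term q·N_q = 15.44 × 13.2 = 203.81 kPa; self-weight term 0.5·γ·B·N_γ = 0.5 × 15.235 × 1.8 × 9.46 = 129.71 kPa.
q_ult = 423.03 + 203.81 + 129.71 = 756.55 kPa.

q_ult ≈ 760 kPa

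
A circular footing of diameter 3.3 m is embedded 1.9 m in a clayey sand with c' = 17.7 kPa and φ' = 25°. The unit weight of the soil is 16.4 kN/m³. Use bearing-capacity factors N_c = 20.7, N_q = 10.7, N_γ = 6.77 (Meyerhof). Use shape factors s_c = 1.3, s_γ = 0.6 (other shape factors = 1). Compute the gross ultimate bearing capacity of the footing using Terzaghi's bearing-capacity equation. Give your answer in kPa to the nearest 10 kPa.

q_ult ≈ 920 kPa

q = γ·D_f = 16.4 × 1.9 = 31.16 kPa.
c·N_c·s_c = 17.7 × 20.7 × 1.3 = 476.31 kPa
q·N_q = 31.16 × 10.7 = 333.41 kPa
0.5·γ·B·N_γ·s_γ = 0.5 × 16.4 × 3.3 × 6.77 × 0.6 = 109.92 kPa
q_ult = 476.31 + 333.41 + 109.92 = 919.64 kPa.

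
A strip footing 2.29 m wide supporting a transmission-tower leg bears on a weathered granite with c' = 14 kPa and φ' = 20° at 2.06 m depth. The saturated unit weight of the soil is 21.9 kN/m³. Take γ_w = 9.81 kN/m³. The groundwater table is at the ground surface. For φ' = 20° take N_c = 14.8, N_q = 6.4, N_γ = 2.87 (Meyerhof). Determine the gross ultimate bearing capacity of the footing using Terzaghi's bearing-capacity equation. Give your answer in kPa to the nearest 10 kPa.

q_ult ≈ 410 kPa

γ' = 21.9 − 9.81 = 12.09 kN/m³ (submerged throughout). q = 12.09 × 2.06 = 24.905 kPa; the same γ' applies in the ½γBN_γ term.
c·N_c = 14 × 14.8 = 207.2 kPa
q·N_q = 24.905 × 6.4 = 159.39 kPa
0.5·γ·B·N_γ = 0.5 × 12.09 × 2.29 × 2.87 = 39.73 kPa
q_ult = 207.2 + 159.39 + 39.73 = 406.32 kPa.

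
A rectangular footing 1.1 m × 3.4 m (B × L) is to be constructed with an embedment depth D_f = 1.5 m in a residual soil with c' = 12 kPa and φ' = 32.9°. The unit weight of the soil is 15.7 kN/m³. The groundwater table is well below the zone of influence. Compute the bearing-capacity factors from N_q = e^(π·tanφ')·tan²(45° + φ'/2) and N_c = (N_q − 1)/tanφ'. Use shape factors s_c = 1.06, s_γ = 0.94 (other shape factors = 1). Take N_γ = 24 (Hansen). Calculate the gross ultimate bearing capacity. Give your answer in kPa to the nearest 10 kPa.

tan32.9° = 0.6469, so N_q = e^(π×0.6469)·tan²(61.45°) = 7.632 × 3.378 = 25.78.
N_c = (25.78 − 1)/tan32.9° = 38.31.
Overburden at base level: q = 15.7 × 1.5 = 23.55 kPa.
Cohesion term c·N_c·s_c = 12 × 38.307 × 1.06 = 487.27 kPa; surcharge term q·N_q = 23.55 × 25.782 = 607.17 kPa; self-weight term 0.5·γ·B·N_γ·s_γ = 0.5 × 15.7 × 1.1 × 24 × 0.94 = 194.81 kPa.
q_ult = 487.27 + 607.17 + 194.81 = 1289.2 kPa.

q_ult ≈ 1290 kPa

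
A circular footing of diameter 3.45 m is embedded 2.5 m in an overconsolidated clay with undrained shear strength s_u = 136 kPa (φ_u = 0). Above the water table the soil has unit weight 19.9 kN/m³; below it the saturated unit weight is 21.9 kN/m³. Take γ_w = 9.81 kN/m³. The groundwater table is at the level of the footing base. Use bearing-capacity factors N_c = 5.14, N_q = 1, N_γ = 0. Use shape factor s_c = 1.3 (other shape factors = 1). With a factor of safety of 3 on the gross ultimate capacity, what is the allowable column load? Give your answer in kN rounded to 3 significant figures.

P_all ≈ 2990 kN

q = γ·D_f = 19.9 × 2.5 = 49.75 kPa.
c·N_c·s_c = 136 × 5.14 × 1.3 = 908.75 kPa
q·N_q = 49.75 × 1 = 49.75 kPa
q_ult = 908.75 + 49.75 = 958.5 kPa.
Gross allowable pressure q_all = 958.5 / 3 = 319.5 kPa.
Footing area = 9.3482 m², so allowable column load = 319.5 × 9.3482 = 2986.8 kN.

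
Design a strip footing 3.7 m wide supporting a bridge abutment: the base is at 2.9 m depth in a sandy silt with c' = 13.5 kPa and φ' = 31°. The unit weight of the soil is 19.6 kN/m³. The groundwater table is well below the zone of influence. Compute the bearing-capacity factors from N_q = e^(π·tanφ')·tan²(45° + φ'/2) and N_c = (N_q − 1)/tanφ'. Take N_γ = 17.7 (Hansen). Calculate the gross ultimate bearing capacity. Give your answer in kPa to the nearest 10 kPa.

tan31° = 0.6009, so N_q = e^(π×0.6009)·tan²(60.5°) = 6.604 × 3.124 = 20.63.
N_c = (20.63 − 1)/tan31° = 32.67.
Overburden at base level: q = 19.6 × 2.9 = 56.84 kPa.
Cohesion term c·N_c = 13.5 × 32.671 = 441.06 kPa; surcharge term q·N_q = 56.84 × 20.631 = 1172.7 kPa; self-weight term 0.5·γ·B·N_γ = 0.5 × 19.6 × 3.7 × 17.7 = 641.8 kPa.
q_ult = 441.06 + 1172.7 + 641.8 = 2255.5 kPa.

q_ult ≈ 2260 kPa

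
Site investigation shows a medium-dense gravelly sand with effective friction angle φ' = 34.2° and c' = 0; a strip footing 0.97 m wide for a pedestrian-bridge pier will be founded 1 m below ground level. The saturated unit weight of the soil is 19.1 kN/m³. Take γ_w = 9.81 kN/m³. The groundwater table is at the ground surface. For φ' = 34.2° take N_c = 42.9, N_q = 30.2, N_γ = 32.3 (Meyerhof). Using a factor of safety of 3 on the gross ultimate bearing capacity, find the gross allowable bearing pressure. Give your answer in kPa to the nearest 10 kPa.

Water table at ground surface, so effective unit weight γ' = 19.1 − 9.81 = 9.29 kN/m³ is used throughout; overburden q = 9.29 × 1 = 9.29 kPa; the same γ' applies in the ½γBN_γ term.
Surcharge term q·N_q = 9.29 × 30.2 = 280.56 kPa; self-weight term 0.5·γ·B·N_γ = 0.5 × 9.29 × 0.97 × 32.3 = 145.53 kPa.
q_ult = 280.56 + 145.53 = 426.09 kPa.
q_all = 426.09 / 3 = 142.03 kPa.

q_all ≈ 140 kPa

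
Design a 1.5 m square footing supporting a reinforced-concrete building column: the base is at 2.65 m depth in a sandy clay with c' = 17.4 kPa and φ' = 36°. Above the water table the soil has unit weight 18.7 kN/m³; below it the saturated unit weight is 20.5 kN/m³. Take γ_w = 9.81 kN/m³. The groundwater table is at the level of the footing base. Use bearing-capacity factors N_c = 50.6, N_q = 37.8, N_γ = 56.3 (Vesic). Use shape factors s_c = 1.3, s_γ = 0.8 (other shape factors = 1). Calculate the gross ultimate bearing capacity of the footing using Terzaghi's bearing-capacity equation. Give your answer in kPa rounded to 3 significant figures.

Effective surcharge at the founding depth q = γ·D_f = 18.7 × 2.65 = 49.555 kPa.
The water table coincides with the base, so in the self-weight term γ → γ' = 10.69 kN/m³.
q_ult = c·N_c·s_c + q·N_q + 0.5·γ·B·N_γ·s_γ
     = 17.4 × 50.6 × 1.3 + 49.555 × 37.8 + 0.5 × 10.69 × 1.5 × 56.3 × 0.8
     = 1144.6 + 1873.2 + 361.11 = 3378.9 kPa.

q_ult ≈ 3380 kPa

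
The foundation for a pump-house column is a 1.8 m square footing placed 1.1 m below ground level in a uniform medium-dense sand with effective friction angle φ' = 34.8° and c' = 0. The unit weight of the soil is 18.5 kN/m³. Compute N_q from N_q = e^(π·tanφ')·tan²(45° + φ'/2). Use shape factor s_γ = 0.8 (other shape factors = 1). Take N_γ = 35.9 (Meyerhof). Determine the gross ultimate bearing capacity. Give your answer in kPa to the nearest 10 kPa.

tan34.8° = 0.695, so N_q = e^(π×0.695)·tan²(62.4°) = 8.877 × 3.659 = 32.48.
Effective surcharge at the founding depth q = γ·D_f = 18.5 × 1.1 = 20.35 kPa.
q_ult = q·N_q + 0.5·γ·B·N_γ·s_γ
     = 20.35 × 32.48 + 0.5 × 18.5 × 1.8 × 35.9 × 0.8
     = 660.97 + 478.19 = 1139.2 kPa.

q_ult ≈ 1140 kPa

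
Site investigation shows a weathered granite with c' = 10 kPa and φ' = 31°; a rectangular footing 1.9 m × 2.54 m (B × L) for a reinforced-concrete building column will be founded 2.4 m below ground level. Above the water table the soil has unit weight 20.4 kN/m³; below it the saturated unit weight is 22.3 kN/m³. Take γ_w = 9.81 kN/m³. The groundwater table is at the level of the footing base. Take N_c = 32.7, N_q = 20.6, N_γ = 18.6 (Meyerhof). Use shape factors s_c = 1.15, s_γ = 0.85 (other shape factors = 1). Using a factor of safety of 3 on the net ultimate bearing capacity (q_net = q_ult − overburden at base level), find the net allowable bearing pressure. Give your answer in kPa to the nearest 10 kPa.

q = γ·D_f = 20.4 × 2.4 = 48.96 kPa.
For the ½γBN_γ term take γ' = 22.3 − 9.81 = 12.49 kN/m³ (soil below base is submerged).
c·N_c·s_c = 10 × 32.7 × 1.15 = 376.05 kPa
q·N_q = 48.96 × 20.6 = 1008.6 kPa
0.5·γ·B·N_γ·s_γ = 0.5 × 12.49 × 1.9 × 18.6 × 0.85 = 187.59 kPa
q_ult = 376.05 + 1008.6 + 187.59 = 1572.2 kPa.
q_net = 1572.2 − 48.96 = 1523.3 kPa.
q_all(net) = 1523.3 / 3 = 507.75 kPa.

q_all(net) ≈ 510 kPa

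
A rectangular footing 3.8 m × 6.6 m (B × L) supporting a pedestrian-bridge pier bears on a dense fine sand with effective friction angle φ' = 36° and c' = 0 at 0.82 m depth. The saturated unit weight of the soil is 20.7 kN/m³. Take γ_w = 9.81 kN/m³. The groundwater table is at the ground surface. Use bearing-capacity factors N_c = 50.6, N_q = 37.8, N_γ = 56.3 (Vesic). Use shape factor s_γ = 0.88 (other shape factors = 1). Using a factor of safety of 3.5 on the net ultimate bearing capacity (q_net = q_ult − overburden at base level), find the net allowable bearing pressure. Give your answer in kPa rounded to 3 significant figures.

q_all(net) ≈ 387 kPa

Water table at ground surface, so effective unit weight γ' = 20.7 − 9.81 = 10.89 kN/m³ is used throughout; overburden q = 10.89 × 0.82 = 8.9298 kPa; the same γ' applies in the ½γBN_γ term.
Surcharge term q·N_q = 8.9298 × 37.8 = 337.55 kPa; self-weight term 0.5·γ·B·N_γ·s_γ = 0.5 × 10.89 × 3.8 × 56.3 × 0.88 = 1025.1 kPa.
q_ult = 337.55 + 1025.1 = 1362.7 kPa.
q_net = 1362.7 − 8.9298 = 1353.7 kPa.
q_all(net) = 1353.7 / 3.5 = 386.78 kPa.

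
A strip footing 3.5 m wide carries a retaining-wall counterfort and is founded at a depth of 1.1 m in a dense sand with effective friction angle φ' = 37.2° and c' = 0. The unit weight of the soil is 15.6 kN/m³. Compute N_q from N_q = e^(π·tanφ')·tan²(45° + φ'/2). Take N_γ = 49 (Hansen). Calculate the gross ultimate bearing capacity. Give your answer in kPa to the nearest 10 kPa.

tan37.2° = 0.759, so N_q = e^(π×0.759)·tan²(63.6°) = 10.855 × 4.058 = 44.05.
Effective surcharge at the founding depth q = γ·D_f = 15.6 × 1.1 = 17.16 kPa.
q_ult = q·N_q + 0.5·γ·B·N_γ
     = 17.16 × 44.05 + 0.5 × 15.6 × 3.5 × 49
     = 755.9 + 1337.7 = 2093.6 kPa.

q_ult ≈ 2090 kPa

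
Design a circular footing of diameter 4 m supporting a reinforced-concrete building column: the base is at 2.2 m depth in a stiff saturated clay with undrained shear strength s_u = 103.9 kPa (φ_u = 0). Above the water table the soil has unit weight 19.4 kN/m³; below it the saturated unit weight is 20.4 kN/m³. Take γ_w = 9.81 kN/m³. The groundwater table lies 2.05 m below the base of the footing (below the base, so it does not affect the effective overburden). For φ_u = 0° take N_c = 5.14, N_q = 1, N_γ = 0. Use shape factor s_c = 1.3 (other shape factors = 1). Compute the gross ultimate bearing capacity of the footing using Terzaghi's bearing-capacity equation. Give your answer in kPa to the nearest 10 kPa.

q = γ·D_f = 19.4 × 2.2 = 42.68 kPa.
c·N_c·s_c = 103.9 × 5.14 × 1.3 = 694.26 kPa
q·N_q = 42.68 × 1 = 42.68 kPa
q_ult = 694.26 + 42.68 = 736.94 kPa.

q_ult ≈ 740 kPa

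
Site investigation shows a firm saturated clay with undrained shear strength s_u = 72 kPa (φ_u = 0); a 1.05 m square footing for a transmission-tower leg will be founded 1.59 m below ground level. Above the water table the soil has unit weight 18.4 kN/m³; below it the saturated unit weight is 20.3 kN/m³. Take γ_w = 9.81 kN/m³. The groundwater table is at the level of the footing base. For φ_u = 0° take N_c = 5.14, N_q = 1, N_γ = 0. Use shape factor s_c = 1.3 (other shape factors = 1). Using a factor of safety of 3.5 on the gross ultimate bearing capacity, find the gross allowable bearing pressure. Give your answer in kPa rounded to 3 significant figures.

Effective surcharge at the founding depth q = γ·D_f = 18.4 × 1.59 = 29.256 kPa.
q_ult = c·N_c·s_c + q·N_q
     = 72 × 5.14 × 1.3 + 29.256 × 1
     = 481.1 + 29.256 = 510.36 kPa.
q_all = 510.36 / 3.5 = 145.82 kPa.

q_all ≈ 146 kPa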